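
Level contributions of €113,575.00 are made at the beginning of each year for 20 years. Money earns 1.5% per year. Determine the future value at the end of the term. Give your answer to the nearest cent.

This is an annuity due: 20 deposits of €113,575.00 at the beginning of each year.
Periodic rate r = 0.015 per year.
FV = PMT × [((1+r)^n − 1)/r] × (1+r) = 113,575 × [(1+r)^20 − 1] / r × (1+r) = €2,665,664.55

€2,665,664.55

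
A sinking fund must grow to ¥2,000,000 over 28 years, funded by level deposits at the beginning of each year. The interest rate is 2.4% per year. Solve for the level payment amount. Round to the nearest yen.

¥49,726

Level annuity due; solve FV = PMT × [((1+r)^n − 1)/r] × (1+r) for PMT.
Periodic rate r = 0.024 per year.
With n = 28: PMT = 2,000,000 / ([((1+r)^n − 1)/r] × (1+r)) = ¥49,726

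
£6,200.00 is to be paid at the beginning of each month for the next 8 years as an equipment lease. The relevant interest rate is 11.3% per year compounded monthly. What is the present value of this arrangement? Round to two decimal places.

£394,335.90

This is an annuity due: 96 payments of £6,200.00 at the beginning of each month.
Periodic rate r = 0.113/12 per month; n is counted in months.
PV = PMT × [(1 − (1+r)^−n)/r] × (1+r) = 6,200 × [1 − (1+r)^−96] / r × (1+r) = £394,335.90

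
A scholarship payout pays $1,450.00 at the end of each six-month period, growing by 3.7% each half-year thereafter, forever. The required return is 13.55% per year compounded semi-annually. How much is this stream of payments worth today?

Periodic rate r = 0.1355/2 per half-year.
Growing perpetuity (Gordon): PV = PMT₁ / (r − g) = 1,450 / (r − 0.037) = $47,154.47.

$47,154.47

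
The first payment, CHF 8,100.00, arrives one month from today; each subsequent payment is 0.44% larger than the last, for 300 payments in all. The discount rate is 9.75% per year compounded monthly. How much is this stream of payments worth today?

Periodic rate r = 0.0975/12 per month; n is counted in months.
Growing ordinary annuity: PV = PMT₁ × [1 − ((1+g)/(1+r))^n] / (r − g) = 8,100 × [1 − ((1+0.0044)/(1+r))^300] / (r − 0.0044) = CHF 1,458,263.30.

CHF 1,458,263.30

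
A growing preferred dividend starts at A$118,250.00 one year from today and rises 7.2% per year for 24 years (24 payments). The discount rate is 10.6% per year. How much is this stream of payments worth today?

Periodic rate r = 0.106 per year.
Growing ordinary annuity: PV = PMT₁ × [1 − ((1+g)/(1+r))^n] / (r − g) = 118,250 × [1 − ((1+0.072)/(1+r))^24] / (r − 0.072) = A$1,834,046.33.

A$1,834,046.33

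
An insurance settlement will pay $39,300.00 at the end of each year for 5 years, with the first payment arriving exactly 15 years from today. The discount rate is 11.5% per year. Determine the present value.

$31,248.04

Ordinary annuity of 5 payments, first payment at period 15.
Periodic rate r = 0.115 per year.
The ordinary-annuity PV formula values the stream one period before the first payment (period 14); discount that back 14 periods:
PV₀ = 39,300 × [1 − (1+r)^−5] / r × (1+r)^−14 = $31,248.04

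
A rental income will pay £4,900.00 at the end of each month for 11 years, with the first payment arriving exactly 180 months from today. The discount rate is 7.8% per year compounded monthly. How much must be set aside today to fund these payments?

Ordinary annuity of 132 payments, first payment at period 180.
Periodic rate r = 0.078/12 per month; n is counted in months.
The ordinary-annuity PV formula values the stream one period before the first payment (period 179); discount that back 179 periods:
PV₀ = 4,900 × [1 − (1+r)^−132] / r × (1+r)^−179 = £135,875.75

£135,875.75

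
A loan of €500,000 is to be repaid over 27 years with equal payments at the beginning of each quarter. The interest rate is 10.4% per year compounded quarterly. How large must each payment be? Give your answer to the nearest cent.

€13,515.70

Level annuity due; solve PV = PMT × [(1 − (1+r)^−n)/r] × (1+r) for PMT.
Periodic rate r = 0.104/4 per quarter; n is counted in quarters.
With n = 108: PMT = 500,000 / ([(1 − (1+r)^−n)/r] × (1+r)) = €13,515.70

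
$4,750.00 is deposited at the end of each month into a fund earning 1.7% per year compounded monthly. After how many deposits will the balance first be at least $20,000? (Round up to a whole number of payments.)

Periodic rate r = 0.017/12 per month; n is counted in months.
Ordinary annuity FV: 20,000 = 4,750 × [((1+r)^n − 1)/r].
(1+r)^n = 1 + 20,000 × r / 4,750, so n = ln(1 + 20,000·r/4,750) / ln(1+r) = 4.20.
Round up to a whole number of payments: n = 5.

5 payments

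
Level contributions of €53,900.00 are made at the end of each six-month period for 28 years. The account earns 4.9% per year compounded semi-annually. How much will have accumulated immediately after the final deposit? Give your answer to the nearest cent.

This is an ordinary annuity: 56 deposits of €53,900.00 at the end of each six-month period.
Periodic rate r = 0.049/2 per half-year; n is counted in half-years.
FV = PMT × [((1+r)^n − 1)/r] = 53,900 × [(1+r)^56 − 1] / r = €6,332,820.19

€6,332,820.19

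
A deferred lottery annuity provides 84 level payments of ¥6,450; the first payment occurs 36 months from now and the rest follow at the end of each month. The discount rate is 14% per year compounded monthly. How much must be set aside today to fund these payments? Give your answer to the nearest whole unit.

¥229,340

Ordinary annuity of 84 payments, first payment at period 36.
Periodic rate r = 0.14/12 per month; n is counted in months.
The ordinary-annuity PV formula values the stream one period before the first payment (period 35); discount that back 35 periods:
PV₀ = 6,450 × [1 − (1+r)^−84] / r × (1+r)^−35 = ¥229,340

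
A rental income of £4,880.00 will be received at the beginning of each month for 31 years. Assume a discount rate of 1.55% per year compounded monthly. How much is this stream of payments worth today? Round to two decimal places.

£1,442,565.86

This is an annuity due: 372 payments of £4,880.00 at the beginning of each month.
Periodic rate r = 0.0155/12 per month; n is counted in months.
PV = PMT × [(1 − (1+r)^−n)/r] × (1+r) = 4,880 × [1 − (1+r)^−372] / r × (1+r) = £1,442,565.86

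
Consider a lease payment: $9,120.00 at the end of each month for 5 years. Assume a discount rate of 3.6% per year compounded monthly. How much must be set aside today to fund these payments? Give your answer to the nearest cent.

This is an ordinary annuity: 60 payments of $9,120.00 at the end of each month.
Periodic rate r = 0.036/12 per month; n is counted in months.
PV = PMT × [(1 − (1+r)^−n)/r] = 9,120 × [1 − (1+r)^−60] / r = $500,094.24

$500,094.24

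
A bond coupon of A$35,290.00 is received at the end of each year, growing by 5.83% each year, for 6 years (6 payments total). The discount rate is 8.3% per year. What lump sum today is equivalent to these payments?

A$184,698.07

Periodic rate r = 0.083 per year.
Growing ordinary annuity: PV = PMT₁ × [1 − ((1+g)/(1+r))^n] / (r − g) = 35,290 × [1 − ((1+0.0583)/(1+r))^6] / (r − 0.0583) = A$184,698.07.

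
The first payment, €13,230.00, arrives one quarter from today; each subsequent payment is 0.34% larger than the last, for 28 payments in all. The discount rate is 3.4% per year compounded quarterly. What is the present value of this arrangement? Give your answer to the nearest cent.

Periodic rate r = 0.034/4 per quarter; n is counted in quarters.
Growing ordinary annuity: PV = PMT₁ × [1 − ((1+g)/(1+r))^n] / (r − g) = 13,230 × [1 − ((1+0.0034)/(1+r))^28] / (r − 0.0034) = €343,306.26.

€343,306.26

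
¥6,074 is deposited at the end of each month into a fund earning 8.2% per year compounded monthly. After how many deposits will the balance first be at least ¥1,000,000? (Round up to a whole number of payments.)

111 payments

Periodic rate r = 0.082/12 per month; n is counted in months.
Ordinary annuity FV: 1,000,000 = 6,074 × [((1+r)^n − 1)/r].
(1+r)^n = 1 + 1,000,000 × r / 6,074, so n = ln(1 + 1,000,000·r/6,074) / ln(1+r) = 110.69.
Round up to a whole number of payments: n = 111.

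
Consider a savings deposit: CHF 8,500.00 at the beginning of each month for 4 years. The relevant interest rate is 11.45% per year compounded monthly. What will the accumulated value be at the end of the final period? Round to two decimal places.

CHF 519,345.08

This is an annuity due: 48 deposits of CHF 8,500.00 at the beginning of each month.
Periodic rate r = 0.1145/12 per month; n is counted in months.
FV = PMT × [((1+r)^n − 1)/r] × (1+r) = 8,500 × [(1+r)^48 − 1] / r × (1+r) = CHF 519,345.08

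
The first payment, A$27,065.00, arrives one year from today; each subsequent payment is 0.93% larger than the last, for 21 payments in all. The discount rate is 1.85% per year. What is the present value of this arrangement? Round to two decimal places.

Periodic rate r = 0.0185 per year.
Growing ordinary annuity: PV = PMT₁ × [1 − ((1+g)/(1+r))^n] / (r − g) = 27,065 × [1 − ((1+0.0093)/(1+r))^21] / (r − 0.0093) = A$510,403.99.

A$510,403.99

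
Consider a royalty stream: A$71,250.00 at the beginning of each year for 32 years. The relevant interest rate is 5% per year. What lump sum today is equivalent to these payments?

This is an annuity due: 32 payments of A$71,250.00 at the beginning of each year.
Periodic rate r = 0.05 per year.
PV = PMT × [(1 − (1+r)^−n)/r] × (1+r) = 71,250 × [1 − (1+r)^−32] / r × (1+r) = A$1,182,237.75

A$1,182,237.75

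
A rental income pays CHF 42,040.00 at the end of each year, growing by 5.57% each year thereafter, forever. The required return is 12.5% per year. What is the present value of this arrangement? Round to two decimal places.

CHF 606,637.81

Periodic rate r = 0.125 per year.
Growing perpetuity (Gordon): PV = PMT₁ / (r − g) = 42,040 / (r − 0.0557) = CHF 606,637.81.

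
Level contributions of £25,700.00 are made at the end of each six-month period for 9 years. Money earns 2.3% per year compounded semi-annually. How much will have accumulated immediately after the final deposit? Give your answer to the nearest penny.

This is an ordinary annuity: 18 deposits of £25,700.00 at the end of each six-month period.
Periodic rate r = 0.023/2 per half-year; n is counted in half-years.
FV = PMT × [((1+r)^n − 1)/r] = 25,700 × [(1+r)^18 − 1] / r = £510,716.15

£510,716.15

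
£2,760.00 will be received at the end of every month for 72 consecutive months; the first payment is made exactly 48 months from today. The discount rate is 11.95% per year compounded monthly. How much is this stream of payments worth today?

Ordinary annuity of 72 payments, first payment at period 48.
Periodic rate r = 0.1195/12 per month; n is counted in months.
The ordinary-annuity PV formula values the stream one period before the first payment (period 47); discount that back 47 periods:
PV₀ = 2,760 × [1 − (1+r)^−72] / r × (1+r)^−47 = £88,730.58

£88,730.58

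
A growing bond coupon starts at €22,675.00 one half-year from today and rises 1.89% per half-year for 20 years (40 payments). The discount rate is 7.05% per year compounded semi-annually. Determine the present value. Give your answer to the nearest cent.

Periodic rate r = 0.0705/2 per half-year; n is counted in half-years.
Growing ordinary annuity: PV = PMT₁ × [1 − ((1+g)/(1+r))^n] / (r − g) = 22,675 × [1 − ((1+0.0189)/(1+r))^40] / (r − 0.0189) = €653,211.07.

€653,211.07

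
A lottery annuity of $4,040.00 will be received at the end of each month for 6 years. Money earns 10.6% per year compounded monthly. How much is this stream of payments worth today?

$214,553.14

This is an ordinary annuity: 72 payments of $4,040.00 at the end of each month.
Periodic rate r = 0.106/12 per month; n is counted in months.
PV = PMT × [(1 − (1+r)^−n)/r] = 4,040 × [1 − (1+r)^−72] / r = $214,553.14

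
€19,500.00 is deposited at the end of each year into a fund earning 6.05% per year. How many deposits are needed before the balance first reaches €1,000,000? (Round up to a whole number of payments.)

Periodic rate r = 0.0605 per year.
Ordinary annuity FV: 1,000,000 = 19,500 × [((1+r)^n − 1)/r].
(1+r)^n = 1 + 1,000,000 × r / 19,500, so n = ln(1 + 1,000,000·r/19,500) / ln(1+r) = 24.03.
Round up to a whole number of payments: n = 25.

25 payments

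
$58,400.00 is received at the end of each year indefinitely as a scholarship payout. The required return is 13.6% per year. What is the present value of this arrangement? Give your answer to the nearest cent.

$429,411.76

Periodic rate r = 0.136 per year.
Level perpetuity: PV = PMT / r = 58,400 / (0.136) = $429,411.76.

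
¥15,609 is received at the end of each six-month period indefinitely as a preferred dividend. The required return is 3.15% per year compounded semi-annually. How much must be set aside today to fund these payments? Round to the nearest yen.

Periodic rate r = 0.0315/2 per half-year.
Level perpetuity: PV = PMT / r = 15,609 / (0.0315/2) = ¥991,048.

¥991,048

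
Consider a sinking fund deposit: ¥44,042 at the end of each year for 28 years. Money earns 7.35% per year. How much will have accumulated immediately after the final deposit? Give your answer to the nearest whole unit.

This is an ordinary annuity: 28 deposits of ¥44,042 at the end of each year.
Periodic rate r = 0.0735 per year.
FV = PMT × [((1+r)^n − 1)/r] = 44,042 × [(1+r)^28 − 1] / r = ¥3,766,320

¥3,766,320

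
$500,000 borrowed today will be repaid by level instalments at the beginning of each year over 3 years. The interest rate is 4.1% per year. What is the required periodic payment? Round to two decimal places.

$173,406.66

Level annuity due; solve PV = PMT × [(1 − (1+r)^−n)/r] × (1+r) for PMT.
Periodic rate r = 0.041 per year.
With n = 3: PMT = 500,000 / ([(1 − (1+r)^−n)/r] × (1+r)) = $173,406.66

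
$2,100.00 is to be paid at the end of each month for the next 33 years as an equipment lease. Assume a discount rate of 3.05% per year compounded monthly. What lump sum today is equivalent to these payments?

This is an ordinary annuity: 396 payments of $2,100.00 at the end of each month.
Periodic rate r = 0.0305/12 per month; n is counted in months.
PV = PMT × [(1 − (1+r)^−n)/r] = 2,100 × [1 − (1+r)^−396] / r = $523,860.09

$523,860.09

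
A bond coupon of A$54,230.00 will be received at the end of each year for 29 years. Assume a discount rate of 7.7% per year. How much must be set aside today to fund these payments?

This is an ordinary annuity: 29 payments of A$54,230.00 at the end of each year.
Periodic rate r = 0.077 per year.
PV = PMT × [(1 − (1+r)^−n)/r] = 54,230 × [1 − (1+r)^−29] / r = A$622,346.18

A$622,346.18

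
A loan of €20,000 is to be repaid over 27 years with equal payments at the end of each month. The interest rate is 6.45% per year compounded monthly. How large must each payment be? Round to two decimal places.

Level ordinary annuity; solve PV = PMT × [(1 − (1+r)^−n)/r] for PMT.
Periodic rate r = 0.0645/12 per month; n is counted in months.
With n = 324: PMT = 20,000 / ([(1 − (1+r)^−n)/r]) = €130.47

€130.47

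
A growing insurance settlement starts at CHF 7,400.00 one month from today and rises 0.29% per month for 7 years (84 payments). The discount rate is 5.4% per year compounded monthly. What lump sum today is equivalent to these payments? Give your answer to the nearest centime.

Periodic rate r = 0.054/12 per month; n is counted in months.
Growing ordinary annuity: PV = PMT₁ × [1 − ((1+g)/(1+r))^n] / (r − g) = 7,400 × [1 − ((1+0.0029)/(1+r))^84] / (r − 0.0029) = CHF 579,634.97.

CHF 579,634.97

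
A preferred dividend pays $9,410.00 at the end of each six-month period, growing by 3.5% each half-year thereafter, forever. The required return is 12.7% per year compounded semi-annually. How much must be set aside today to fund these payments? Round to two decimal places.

Periodic rate r = 0.127/2 per half-year.
Growing perpetuity (Gordon): PV = PMT₁ / (r − g) = 9,410 / (r − 0.035) = $330,175.44.

$330,175.44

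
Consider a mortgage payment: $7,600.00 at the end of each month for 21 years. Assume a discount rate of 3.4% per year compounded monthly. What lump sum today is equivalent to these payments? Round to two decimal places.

This is an ordinary annuity: 252 payments of $7,600.00 at the end of each month.
Periodic rate r = 0.034/12 per month; n is counted in months.
PV = PMT × [(1 − (1+r)^−n)/r] = 7,600 × [1 − (1+r)^−252] / r = $1,367,527.43

$1,367,527.43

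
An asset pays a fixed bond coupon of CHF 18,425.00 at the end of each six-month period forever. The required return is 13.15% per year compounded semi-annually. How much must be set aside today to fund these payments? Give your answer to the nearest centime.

CHF 280,228.14

Periodic rate r = 0.1315/2 per half-year.
Level perpetuity: PV = PMT / r = 18,425 / (0.1315/2) = CHF 280,228.14.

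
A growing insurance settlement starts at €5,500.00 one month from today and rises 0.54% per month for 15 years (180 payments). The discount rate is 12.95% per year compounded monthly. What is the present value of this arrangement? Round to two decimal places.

€630,562.91

Periodic rate r = 0.1295/12 per month; n is counted in months.
Growing ordinary annuity: PV = PMT₁ × [1 − ((1+g)/(1+r))^n] / (r − g) = 5,500 × [1 − ((1+0.0054)/(1+r))^180] / (r − 0.0054) = €630,562.91.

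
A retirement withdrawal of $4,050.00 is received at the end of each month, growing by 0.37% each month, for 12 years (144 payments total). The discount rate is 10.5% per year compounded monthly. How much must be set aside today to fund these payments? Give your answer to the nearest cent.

Periodic rate r = 0.105/12 per month; n is counted in months.
Growing ordinary annuity: PV = PMT₁ × [1 − ((1+g)/(1+r))^n] / (r − g) = 4,050 × [1 − ((1+0.0037)/(1+r))^144] / (r − 0.0037) = $412,668.15.

$412,668.15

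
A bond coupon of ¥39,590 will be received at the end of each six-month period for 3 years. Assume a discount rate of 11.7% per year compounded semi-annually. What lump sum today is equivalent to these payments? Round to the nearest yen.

¥195,598

This is an ordinary annuity: 6 payments of ¥39,590 at the end of each six-month period.
Periodic rate r = 0.117/2 per half-year; n is counted in half-years.
PV = PMT × [(1 − (1+r)^−n)/r] = 39,590 × [1 − (1+r)^−6] / r = ¥195,598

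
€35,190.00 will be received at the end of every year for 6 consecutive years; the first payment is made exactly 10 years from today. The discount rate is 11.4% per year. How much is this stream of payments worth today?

€55,700.71

Ordinary annuity of 6 payments, first payment at period 10.
Periodic rate r = 0.114 per year.
The ordinary-annuity PV formula values the stream one period before the first payment (period 9); discount that back 9 periods:
PV₀ = 35,190 × [1 − (1+r)^−6] / r × (1+r)^−9 = €55,700.71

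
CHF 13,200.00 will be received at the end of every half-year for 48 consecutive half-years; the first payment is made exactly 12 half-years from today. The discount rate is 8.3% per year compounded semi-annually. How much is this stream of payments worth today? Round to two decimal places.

Ordinary annuity of 48 payments, first payment at period 12.
Periodic rate r = 0.083/2 per half-year; n is counted in half-years.
The ordinary-annuity PV formula values the stream one period before the first payment (period 11); discount that back 11 periods:
PV₀ = 13,200 × [1 − (1+r)^−48] / r × (1+r)^−11 = CHF 174,481.79

CHF 174,481.79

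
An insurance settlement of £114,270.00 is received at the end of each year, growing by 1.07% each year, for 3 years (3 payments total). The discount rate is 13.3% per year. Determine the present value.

Periodic rate r = 0.133 per year.
Growing ordinary annuity: PV = PMT₁ × [1 − ((1+g)/(1+r))^n] / (r − g) = 114,270 × [1 − ((1+0.0107)/(1+r))^3] / (r − 0.0107) = £271,083.26.

£271,083.26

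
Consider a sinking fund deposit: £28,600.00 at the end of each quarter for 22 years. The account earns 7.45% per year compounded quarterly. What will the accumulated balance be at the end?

£6,254,311.24

This is an ordinary annuity: 88 deposits of £28,600.00 at the end of each quarter.
Periodic rate r = 0.0745/4 per quarter; n is counted in quarters.
FV = PMT × [((1+r)^n − 1)/r] = 28,600 × [(1+r)^88 − 1] / r = £6,254,311.24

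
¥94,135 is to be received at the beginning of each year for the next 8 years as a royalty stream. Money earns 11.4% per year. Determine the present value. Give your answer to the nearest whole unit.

¥532,043

This is an annuity due: 8 payments of ¥94,135 at the beginning of each year.
Periodic rate r = 0.114 per year.
PV = PMT × [(1 − (1+r)^−n)/r] × (1+r) = 94,135 × [1 − (1+r)^−8] / r × (1+r) = ¥532,043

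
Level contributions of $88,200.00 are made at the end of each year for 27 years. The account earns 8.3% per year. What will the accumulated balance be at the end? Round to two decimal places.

This is an ordinary annuity: 27 deposits of $88,200.00 at the end of each year.
Periodic rate r = 0.083 per year.
FV = PMT × [((1+r)^n − 1)/r] = 88,200 × [(1+r)^27 − 1] / r = $8,086,037.50

$8,086,037.50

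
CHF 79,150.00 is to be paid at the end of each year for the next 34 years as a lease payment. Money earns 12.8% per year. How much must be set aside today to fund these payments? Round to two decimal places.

CHF 608,061.88

This is an ordinary annuity: 34 payments of CHF 79,150.00 at the end of each year.
Periodic rate r = 0.128 per year.
PV = PMT × [(1 − (1+r)^−n)/r] = 79,150 × [1 − (1+r)^−34] / r = CHF 608,061.88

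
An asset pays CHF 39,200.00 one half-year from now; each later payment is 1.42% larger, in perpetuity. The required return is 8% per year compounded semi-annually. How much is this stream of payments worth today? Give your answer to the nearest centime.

Periodic rate r = 0.08/2 per half-year.
Growing perpetuity (Gordon): PV = PMT₁ / (r − g) = 39,200 / (r − 0.0142) = CHF 1,519,379.84.

CHF 1,519,379.84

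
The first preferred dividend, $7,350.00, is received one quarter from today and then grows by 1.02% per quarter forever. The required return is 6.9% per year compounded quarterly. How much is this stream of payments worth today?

Periodic rate r = 0.069/4 per quarter.
Growing perpetuity (Gordon): PV = PMT₁ / (r − g) = 7,350 / (r − 0.0102) = $1,042,553.19.

$1,042,553.19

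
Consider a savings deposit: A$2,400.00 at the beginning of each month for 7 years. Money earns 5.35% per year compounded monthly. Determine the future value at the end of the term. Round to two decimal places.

A$244,974.42

This is an annuity due: 84 deposits of A$2,400.00 at the beginning of each month.
Periodic rate r = 0.0535/12 per month; n is counted in months.
FV = PMT × [((1+r)^n − 1)/r] × (1+r) = 2,400 × [(1+r)^84 − 1] / r × (1+r) = A$244,974.42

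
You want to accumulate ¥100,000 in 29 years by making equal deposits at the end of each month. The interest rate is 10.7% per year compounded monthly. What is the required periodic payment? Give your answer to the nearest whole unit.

Level ordinary annuity; solve FV = PMT × [((1+r)^n − 1)/r] for PMT.
Periodic rate r = 0.107/12 per month; n is counted in months.
With n = 348: PMT = 100,000 / ([((1+r)^n − 1)/r]) = ¥43

¥43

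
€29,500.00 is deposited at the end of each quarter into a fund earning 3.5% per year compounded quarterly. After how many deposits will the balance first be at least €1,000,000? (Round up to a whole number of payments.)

30 payments

Periodic rate r = 0.035/4 per quarter; n is counted in quarters.
Ordinary annuity FV: 1,000,000 = 29,500 × [((1+r)^n − 1)/r].
(1+r)^n = 1 + 1,000,000 × r / 29,500, so n = ln(1 + 1,000,000·r/29,500) / ln(1+r) = 29.82.
Round up to a whole number of payments: n = 30.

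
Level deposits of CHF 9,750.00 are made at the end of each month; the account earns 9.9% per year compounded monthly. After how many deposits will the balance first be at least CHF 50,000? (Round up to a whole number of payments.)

Periodic rate r = 0.099/12 per month; n is counted in months.
Ordinary annuity FV: 50,000 = 9,750 × [((1+r)^n − 1)/r].
(1+r)^n = 1 + 50,000 × r / 9,750, so n = ln(1 + 50,000·r/9,750) / ln(1+r) = 5.04.
Round up to a whole number of payments: n = 6.

6 payments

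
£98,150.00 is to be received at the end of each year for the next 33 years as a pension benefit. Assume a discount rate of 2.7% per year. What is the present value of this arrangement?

£2,126,141.19

This is an ordinary annuity: 33 payments of £98,150.00 at the end of each year.
Periodic rate r = 0.027 per year.
PV = PMT × [(1 − (1+r)^−n)/r] = 98,150 × [1 − (1+r)^−33] / r = £2,126,141.19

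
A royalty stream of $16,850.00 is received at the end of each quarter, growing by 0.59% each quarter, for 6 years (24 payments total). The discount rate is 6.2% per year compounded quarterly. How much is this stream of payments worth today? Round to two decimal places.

Periodic rate r = 0.062/4 per quarter; n is counted in quarters.
Growing ordinary annuity: PV = PMT₁ × [1 − ((1+g)/(1+r))^n] / (r − g) = 16,850 × [1 − ((1+0.0059)/(1+r))^24] / (r − 0.0059) = $357,792.04.

$357,792.04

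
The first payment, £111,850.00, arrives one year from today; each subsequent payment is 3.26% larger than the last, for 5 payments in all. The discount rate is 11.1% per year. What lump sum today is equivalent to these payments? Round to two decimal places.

Periodic rate r = 0.111 per year.
Growing ordinary annuity: PV = PMT₁ × [1 − ((1+g)/(1+r))^n] / (r − g) = 111,850 × [1 − ((1+0.0326)/(1+r))^5] / (r − 0.0326) = £437,170.84.

£437,170.84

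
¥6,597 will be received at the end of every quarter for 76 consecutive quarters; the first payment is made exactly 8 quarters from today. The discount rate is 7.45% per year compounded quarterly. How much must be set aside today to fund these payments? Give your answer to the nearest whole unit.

Ordinary annuity of 76 payments, first payment at period 8.
Periodic rate r = 0.0745/4 per quarter; n is counted in quarters.
The ordinary-annuity PV formula values the stream one period before the first payment (period 7); discount that back 7 periods:
PV₀ = 6,597 × [1 − (1+r)^−76] / r × (1+r)^−7 = ¥234,709

¥234,709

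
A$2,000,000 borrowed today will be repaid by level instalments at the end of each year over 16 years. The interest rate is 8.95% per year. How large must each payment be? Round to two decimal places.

A$239,858.15

Level ordinary annuity; solve PV = PMT × [(1 − (1+r)^−n)/r] for PMT.
Periodic rate r = 0.0895 per year.
With n = 16: PMT = 2,000,000 / ([(1 − (1+r)^−n)/r]) = A$239,858.15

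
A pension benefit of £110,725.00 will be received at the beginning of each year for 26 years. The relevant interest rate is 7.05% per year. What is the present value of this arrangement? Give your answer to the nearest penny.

£1,395,276.74

This is an annuity due: 26 payments of £110,725.00 at the beginning of each year.
Periodic rate r = 0.0705 per year.
PV = PMT × [(1 − (1+r)^−n)/r] × (1+r) = 110,725 × [1 − (1+r)^−26] / r × (1+r) = £1,395,276.74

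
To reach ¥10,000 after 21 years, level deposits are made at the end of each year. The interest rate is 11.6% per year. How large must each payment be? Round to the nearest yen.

Level ordinary annuity; solve FV = PMT × [((1+r)^n − 1)/r] for PMT.
Periodic rate r = 0.116 per year.
With n = 21: PMT = 10,000 / ([((1+r)^n − 1)/r]) = ¥129

¥129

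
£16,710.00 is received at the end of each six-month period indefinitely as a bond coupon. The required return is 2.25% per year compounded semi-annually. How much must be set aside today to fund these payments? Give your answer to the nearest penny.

Periodic rate r = 0.0225/2 per half-year.
Level perpetuity: PV = PMT / r = 16,710 / (0.0225/2) = £1,485,333.33.

£1,485,333.33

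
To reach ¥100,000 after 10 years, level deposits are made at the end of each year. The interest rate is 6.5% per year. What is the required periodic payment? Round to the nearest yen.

Level ordinary annuity; solve FV = PMT × [((1+r)^n − 1)/r] for PMT.
Periodic rate r = 0.065 per year.
With n = 10: PMT = 100,000 / ([((1+r)^n − 1)/r]) = ¥7,410

¥7,410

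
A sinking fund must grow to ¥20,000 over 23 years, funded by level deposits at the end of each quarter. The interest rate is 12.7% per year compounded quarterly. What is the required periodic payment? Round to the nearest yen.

¥38

Level ordinary annuity; solve FV = PMT × [((1+r)^n − 1)/r] for PMT.
Periodic rate r = 0.127/4 per quarter; n is counted in quarters.
With n = 92: PMT = 20,000 / ([((1+r)^n − 1)/r]) = ¥38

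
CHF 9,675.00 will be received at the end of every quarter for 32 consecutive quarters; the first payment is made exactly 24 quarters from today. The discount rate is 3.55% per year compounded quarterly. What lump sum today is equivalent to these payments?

Ordinary annuity of 32 payments, first payment at period 24.
Periodic rate r = 0.0355/4 per quarter; n is counted in quarters.
The ordinary-annuity PV formula values the stream one period before the first payment (period 23); discount that back 23 periods:
PV₀ = 9,675 × [1 − (1+r)^−32] / r × (1+r)^−23 = CHF 219,113.69

CHF 219,113.69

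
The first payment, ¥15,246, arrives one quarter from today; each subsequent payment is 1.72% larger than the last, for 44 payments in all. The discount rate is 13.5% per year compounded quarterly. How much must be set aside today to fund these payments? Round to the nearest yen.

¥468,358

Periodic rate r = 0.135/4 per quarter; n is counted in quarters.
Growing ordinary annuity: PV = PMT₁ × [1 − ((1+g)/(1+r))^n] / (r − g) = 15,246 × [1 − ((1+0.0172)/(1+r))^44] / (r − 0.0172) = ¥468,358.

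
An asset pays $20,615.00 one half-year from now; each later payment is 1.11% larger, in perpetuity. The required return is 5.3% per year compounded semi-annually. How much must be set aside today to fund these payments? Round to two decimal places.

Periodic rate r = 0.053/2 per half-year.
Growing perpetuity (Gordon): PV = PMT₁ / (r − g) = 20,615 / (r − 0.0111) = $1,338,636.36.

$1,338,636.36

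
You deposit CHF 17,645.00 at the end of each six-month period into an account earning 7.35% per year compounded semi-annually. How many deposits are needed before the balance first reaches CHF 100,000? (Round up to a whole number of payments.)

Periodic rate r = 0.0735/2 per half-year; n is counted in half-years.
Ordinary annuity FV: 100,000 = 17,645 × [((1+r)^n − 1)/r].
(1+r)^n = 1 + 100,000 × r / 17,645, so n = ln(1 + 100,000·r/17,645) / ln(1+r) = 5.24.
Round up to a whole number of payments: n = 6.

6 payments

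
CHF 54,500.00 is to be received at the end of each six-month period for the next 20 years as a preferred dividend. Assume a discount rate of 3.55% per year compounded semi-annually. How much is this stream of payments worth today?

This is an ordinary annuity: 40 payments of CHF 54,500.00 at the end of each six-month period.
Periodic rate r = 0.0355/2 per half-year; n is counted in half-years.
PV = PMT × [(1 − (1+r)^−n)/r] = 54,500 × [1 − (1+r)^−40] / r = CHF 1,551,436.77

CHF 1,551,436.77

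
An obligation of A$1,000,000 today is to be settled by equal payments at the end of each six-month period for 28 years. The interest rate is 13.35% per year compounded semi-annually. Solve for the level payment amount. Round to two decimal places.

A$68,589.71

Level ordinary annuity; solve PV = PMT × [(1 − (1+r)^−n)/r] for PMT.
Periodic rate r = 0.1335/2 per half-year; n is counted in half-years.
With n = 56: PMT = 1,000,000 / ([(1 − (1+r)^−n)/r]) = A$68,589.71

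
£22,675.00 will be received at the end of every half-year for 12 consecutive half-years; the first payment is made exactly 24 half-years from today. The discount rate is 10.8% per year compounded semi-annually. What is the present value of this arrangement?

£58,622.48

Ordinary annuity of 12 payments, first payment at period 24.
Periodic rate r = 0.108/2 per half-year; n is counted in half-years.
The ordinary-annuity PV formula values the stream one period before the first payment (period 23); discount that back 23 periods:
PV₀ = 22,675 × [1 − (1+r)^−12] / r × (1+r)^−23 = £58,622.48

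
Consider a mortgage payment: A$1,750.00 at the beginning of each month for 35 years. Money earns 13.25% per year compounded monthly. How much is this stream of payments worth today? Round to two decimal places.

A$158,649.20

This is an annuity due: 420 payments of A$1,750.00 at the beginning of each month.
Periodic rate r = 0.1325/12 per month; n is counted in months.
PV = PMT × [(1 − (1+r)^−n)/r] × (1+r) = 1,750 × [1 − (1+r)^−420] / r × (1+r) = A$158,649.20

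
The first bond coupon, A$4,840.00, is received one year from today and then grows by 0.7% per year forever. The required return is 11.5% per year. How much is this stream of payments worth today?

Periodic rate r = 0.115 per year.
Growing perpetuity (Gordon): PV = PMT₁ / (r − g) = 4,840 / (r − 0.007) = A$44,814.81.

A$44,814.81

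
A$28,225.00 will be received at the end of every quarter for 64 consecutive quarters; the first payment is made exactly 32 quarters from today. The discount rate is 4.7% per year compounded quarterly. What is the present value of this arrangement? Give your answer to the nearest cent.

Ordinary annuity of 64 payments, first payment at period 32.
Periodic rate r = 0.047/4 per quarter; n is counted in quarters.
The ordinary-annuity PV formula values the stream one period before the first payment (period 31); discount that back 31 periods:
PV₀ = 28,225 × [1 − (1+r)^−64] / r × (1+r)^−31 = A$880,501.11

A$880,501.11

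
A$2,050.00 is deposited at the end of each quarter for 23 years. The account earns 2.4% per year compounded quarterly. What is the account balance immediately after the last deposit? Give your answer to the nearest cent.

A$250,735.77

This is an ordinary annuity: 92 deposits of A$2,050.00 at the end of each quarter.
Periodic rate r = 0.024/4 per quarter; n is counted in quarters.
FV = PMT × [((1+r)^n − 1)/r] = 2,050 × [(1+r)^92 − 1] / r = A$250,735.77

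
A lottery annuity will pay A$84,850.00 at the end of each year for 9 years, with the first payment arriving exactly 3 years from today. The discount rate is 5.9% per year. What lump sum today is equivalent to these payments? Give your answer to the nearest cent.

Ordinary annuity of 9 payments, first payment at period 3.
Periodic rate r = 0.059 per year.
The ordinary-annuity PV formula values the stream one period before the first payment (period 2); discount that back 2 periods:
PV₀ = 84,850 × [1 − (1+r)^−9] / r × (1+r)^−2 = A$516,855.58

A$516,855.58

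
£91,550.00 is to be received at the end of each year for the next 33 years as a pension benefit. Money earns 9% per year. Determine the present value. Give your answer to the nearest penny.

£958,019.54

This is an ordinary annuity: 33 payments of £91,550.00 at the end of each year.
Periodic rate r = 0.09 per year.
PV = PMT × [(1 − (1+r)^−n)/r] = 91,550 × [1 − (1+r)^−33] / r = £958,019.54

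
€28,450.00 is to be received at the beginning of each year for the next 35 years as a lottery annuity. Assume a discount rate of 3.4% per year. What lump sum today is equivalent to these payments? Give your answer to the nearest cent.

This is an annuity due: 35 payments of €28,450.00 at the beginning of each year.
Periodic rate r = 0.034 per year.
PV = PMT × [(1 − (1+r)^−n)/r] × (1+r) = 28,450 × [1 − (1+r)^−35] / r × (1+r) = €596,738.97

€596,738.97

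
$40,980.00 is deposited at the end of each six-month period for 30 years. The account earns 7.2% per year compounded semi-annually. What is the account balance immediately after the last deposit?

This is an ordinary annuity: 60 deposits of $40,980.00 at the end of each six-month period.
Periodic rate r = 0.072/2 per half-year; n is counted in half-years.
FV = PMT × [((1+r)^n − 1)/r] = 40,980 × [(1+r)^60 − 1] / r = $8,364,536.44

$8,364,536.44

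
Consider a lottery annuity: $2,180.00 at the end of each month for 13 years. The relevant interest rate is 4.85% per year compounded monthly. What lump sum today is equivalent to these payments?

$251,889.82

This is an ordinary annuity: 156 payments of $2,180.00 at the end of each month.
Periodic rate r = 0.0485/12 per month; n is counted in months.
PV = PMT × [(1 − (1+r)^−n)/r] = 2,180 × [1 − (1+r)^−156] / r = $251,889.82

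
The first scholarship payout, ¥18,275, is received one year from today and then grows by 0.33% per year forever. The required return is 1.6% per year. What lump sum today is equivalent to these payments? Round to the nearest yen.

¥1,438,976

Periodic rate r = 0.016 per year.
Growing perpetuity (Gordon): PV = PMT₁ / (r − g) = 18,275 / (r − 0.0033) = ¥1,438,976.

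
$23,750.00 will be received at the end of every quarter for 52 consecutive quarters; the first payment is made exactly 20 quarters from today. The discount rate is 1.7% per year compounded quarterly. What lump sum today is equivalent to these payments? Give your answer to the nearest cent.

$1,020,334.57

Ordinary annuity of 52 payments, first payment at period 20.
Periodic rate r = 0.017/4 per quarter; n is counted in quarters.
The ordinary-annuity PV formula values the stream one period before the first payment (period 19); discount that back 19 periods:
PV₀ = 23,750 × [1 − (1+r)^−52] / r × (1+r)^−19 = $1,020,334.57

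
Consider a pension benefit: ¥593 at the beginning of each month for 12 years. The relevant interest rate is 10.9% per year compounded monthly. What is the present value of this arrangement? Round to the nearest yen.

¥47,961

This is an annuity due: 144 payments of ¥593 at the beginning of each month.
Periodic rate r = 0.109/12 per month; n is counted in months.
PV = PMT × [(1 − (1+r)^−n)/r] × (1+r) = 593 × [1 − (1+r)^−144] / r × (1+r) = ¥47,961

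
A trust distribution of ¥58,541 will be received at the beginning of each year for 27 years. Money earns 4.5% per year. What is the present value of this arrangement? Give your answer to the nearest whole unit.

¥945,239

This is an annuity due: 27 payments of ¥58,541 at the beginning of each year.
Periodic rate r = 0.045 per year.
PV = PMT × [(1 − (1+r)^−n)/r] × (1+r) = 58,541 × [1 − (1+r)^−27] / r × (1+r) = ¥945,239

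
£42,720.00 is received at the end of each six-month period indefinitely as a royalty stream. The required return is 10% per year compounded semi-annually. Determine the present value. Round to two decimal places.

Periodic rate r = 0.1/2 per half-year.
Level perpetuity: PV = PMT / r = 42,720 / (0.1/2) = £854,400.00.

£854,400.00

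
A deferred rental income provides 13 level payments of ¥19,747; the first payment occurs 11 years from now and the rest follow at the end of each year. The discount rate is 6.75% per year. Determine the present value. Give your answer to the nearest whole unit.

Ordinary annuity of 13 payments, first payment at period 11.
Periodic rate r = 0.0675 per year.
The ordinary-annuity PV formula values the stream one period before the first payment (period 10); discount that back 10 periods:
PV₀ = 19,747 × [1 − (1+r)^−13] / r × (1+r)^−10 = ¥87,113

¥87,113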